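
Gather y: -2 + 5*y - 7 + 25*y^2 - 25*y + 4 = 25*y^2 - 20*y - 5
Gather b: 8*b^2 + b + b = 8*b^2 + 2*b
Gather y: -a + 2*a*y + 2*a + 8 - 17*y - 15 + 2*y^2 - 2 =a + 2*y^2 + y*(2*a - 17) - 9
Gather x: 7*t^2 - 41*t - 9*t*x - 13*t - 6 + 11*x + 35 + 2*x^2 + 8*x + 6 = 7*t^2 - 54*t + 2*x^2 + x*(19 - 9*t) + 35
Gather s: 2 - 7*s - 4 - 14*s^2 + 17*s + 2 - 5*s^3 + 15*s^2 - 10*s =-5*s^3 + s^2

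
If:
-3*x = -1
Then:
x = 1/3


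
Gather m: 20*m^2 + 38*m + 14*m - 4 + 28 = 20*m^2 + 52*m + 24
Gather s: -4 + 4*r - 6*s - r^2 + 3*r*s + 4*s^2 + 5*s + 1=-r^2 + 4*r + 4*s^2 + s*(3*r - 1) - 3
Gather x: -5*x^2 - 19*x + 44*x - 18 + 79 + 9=-5*x^2 + 25*x + 70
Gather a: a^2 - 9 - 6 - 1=a^2 - 16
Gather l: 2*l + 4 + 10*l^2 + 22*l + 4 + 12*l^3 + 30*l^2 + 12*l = 12*l^3 + 40*l^2 + 36*l + 8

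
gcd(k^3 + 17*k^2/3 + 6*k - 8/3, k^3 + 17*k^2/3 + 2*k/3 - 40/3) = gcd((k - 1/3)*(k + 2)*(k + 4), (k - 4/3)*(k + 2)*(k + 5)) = k + 2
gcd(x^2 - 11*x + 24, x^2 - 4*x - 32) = x - 8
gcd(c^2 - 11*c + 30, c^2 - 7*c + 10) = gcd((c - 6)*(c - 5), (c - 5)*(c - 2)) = c - 5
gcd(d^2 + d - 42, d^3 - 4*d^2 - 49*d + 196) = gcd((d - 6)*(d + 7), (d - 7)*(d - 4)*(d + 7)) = d + 7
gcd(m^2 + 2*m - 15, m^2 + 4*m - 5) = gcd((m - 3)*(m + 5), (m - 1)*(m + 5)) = m + 5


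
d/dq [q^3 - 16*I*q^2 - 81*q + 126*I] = 3*q^2 - 32*I*q - 81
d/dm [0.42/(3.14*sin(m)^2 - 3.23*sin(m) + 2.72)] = (1.3566 - 2.6376*sin(m))*cos(m)/(3.14*sin(m)^2 - 3.23*sin(m) + 2.72)^2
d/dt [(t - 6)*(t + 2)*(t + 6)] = 3*t^2 + 4*t - 36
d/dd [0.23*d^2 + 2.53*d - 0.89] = 0.46*d + 2.53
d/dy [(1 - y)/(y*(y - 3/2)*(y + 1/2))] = 4*(8*y^3 - 16*y^2 + 8*y + 3)/(y^2*(16*y^4 - 32*y^3 - 8*y^2 + 24*y + 9))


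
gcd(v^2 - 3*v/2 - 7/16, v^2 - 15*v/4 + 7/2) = v - 7/4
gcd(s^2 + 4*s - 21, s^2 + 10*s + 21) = s + 7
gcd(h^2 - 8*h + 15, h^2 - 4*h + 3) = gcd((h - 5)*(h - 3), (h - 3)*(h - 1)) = h - 3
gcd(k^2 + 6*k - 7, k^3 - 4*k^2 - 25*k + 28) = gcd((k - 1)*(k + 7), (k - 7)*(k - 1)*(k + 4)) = k - 1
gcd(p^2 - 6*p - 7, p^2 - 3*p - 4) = p + 1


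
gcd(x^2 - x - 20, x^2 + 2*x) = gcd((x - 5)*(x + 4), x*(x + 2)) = 1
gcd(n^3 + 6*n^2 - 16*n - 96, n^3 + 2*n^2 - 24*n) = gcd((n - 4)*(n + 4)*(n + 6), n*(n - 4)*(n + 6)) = n^2 + 2*n - 24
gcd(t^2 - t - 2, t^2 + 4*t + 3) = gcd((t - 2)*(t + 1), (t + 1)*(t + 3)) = t + 1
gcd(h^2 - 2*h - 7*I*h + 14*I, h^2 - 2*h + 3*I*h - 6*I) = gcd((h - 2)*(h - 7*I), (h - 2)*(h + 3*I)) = h - 2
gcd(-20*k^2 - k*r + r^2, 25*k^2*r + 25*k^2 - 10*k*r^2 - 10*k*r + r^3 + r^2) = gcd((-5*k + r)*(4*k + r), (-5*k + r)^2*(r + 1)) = -5*k + r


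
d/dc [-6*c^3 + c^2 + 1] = 2*c*(1 - 9*c)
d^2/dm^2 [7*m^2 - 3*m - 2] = 14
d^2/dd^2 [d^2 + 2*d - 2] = 2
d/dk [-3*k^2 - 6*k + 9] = -6*k - 6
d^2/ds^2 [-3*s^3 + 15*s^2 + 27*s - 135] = 30 - 18*s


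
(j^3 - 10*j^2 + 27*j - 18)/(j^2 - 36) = (j^2 - 4*j + 3)/(j + 6)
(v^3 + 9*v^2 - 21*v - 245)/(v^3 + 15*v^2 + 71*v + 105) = (v^2 + 2*v - 35)/(v^2 + 8*v + 15)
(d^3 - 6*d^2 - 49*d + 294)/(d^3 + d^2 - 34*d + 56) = (d^2 - 13*d + 42)/(d^2 - 6*d + 8)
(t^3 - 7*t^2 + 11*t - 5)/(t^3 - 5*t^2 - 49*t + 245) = (t^2 - 2*t + 1)/(t^2 - 49)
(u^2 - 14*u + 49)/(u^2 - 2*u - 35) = (u - 7)/(u + 5)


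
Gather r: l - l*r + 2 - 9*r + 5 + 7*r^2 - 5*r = l + 7*r^2 + r*(-l - 14) + 7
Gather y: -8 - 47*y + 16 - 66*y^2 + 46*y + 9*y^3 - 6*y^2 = 9*y^3 - 72*y^2 - y + 8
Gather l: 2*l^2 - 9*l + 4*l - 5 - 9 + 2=2*l^2 - 5*l - 12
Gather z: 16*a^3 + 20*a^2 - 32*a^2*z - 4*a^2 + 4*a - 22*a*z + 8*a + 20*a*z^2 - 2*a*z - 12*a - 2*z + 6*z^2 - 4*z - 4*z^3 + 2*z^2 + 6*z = 16*a^3 + 16*a^2 - 4*z^3 + z^2*(20*a + 8) + z*(-32*a^2 - 24*a)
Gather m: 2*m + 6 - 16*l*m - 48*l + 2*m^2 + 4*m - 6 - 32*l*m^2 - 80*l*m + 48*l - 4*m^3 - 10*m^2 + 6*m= -4*m^3 + m^2*(-32*l - 8) + m*(12 - 96*l)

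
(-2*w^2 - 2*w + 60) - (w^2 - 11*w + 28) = -3*w^2 + 9*w + 32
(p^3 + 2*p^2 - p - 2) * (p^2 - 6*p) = p^5 - 4*p^4 - 13*p^3 + 4*p^2 + 12*p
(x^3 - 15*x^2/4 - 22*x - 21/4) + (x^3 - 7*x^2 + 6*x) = 2*x^3 - 43*x^2/4 - 16*x - 21/4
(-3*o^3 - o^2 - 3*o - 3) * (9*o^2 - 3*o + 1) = -27*o^5 - 27*o^3 - 19*o^2 + 6*o - 3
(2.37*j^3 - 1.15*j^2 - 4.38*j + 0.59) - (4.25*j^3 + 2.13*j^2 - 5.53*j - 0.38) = -1.88*j^3 - 3.28*j^2 + 1.15*j + 0.97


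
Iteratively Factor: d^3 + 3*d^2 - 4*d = (d)*(d^2 + 3*d - 4) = d*(d - 1)*(d + 4)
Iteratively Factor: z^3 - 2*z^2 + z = (z - 1)*(z^2 - z) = z*(z - 1)*(z - 1)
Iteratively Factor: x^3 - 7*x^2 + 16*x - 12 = (x - 2)*(x^2 - 5*x + 6) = (x - 3)*(x - 2)*(x - 2)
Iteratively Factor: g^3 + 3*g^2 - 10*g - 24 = (g + 2)*(g^2 + g - 12) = (g - 3)*(g + 2)*(g + 4)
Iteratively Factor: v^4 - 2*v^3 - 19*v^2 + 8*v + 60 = (v + 3)*(v^3 - 5*v^2 - 4*v + 20) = (v - 5)*(v + 3)*(v^2 - 4) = (v - 5)*(v - 2)*(v + 3)*(v + 2)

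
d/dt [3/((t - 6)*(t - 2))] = 6*(4 - t)/(t^4 - 16*t^3 + 88*t^2 - 192*t + 144)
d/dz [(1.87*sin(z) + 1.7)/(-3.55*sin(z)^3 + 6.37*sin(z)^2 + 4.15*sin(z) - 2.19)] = (13.277*sin(z)^3 + 6.1931*sin(z)^2 - 21.658*sin(z) - 11.1503)*cos(z)/(12.6025*sin(z)^6 - 45.227*sin(z)^5 + 11.1119*sin(z)^4 + 68.42*sin(z)^3 - 10.6781*sin(z)^2 - 18.177*sin(z) + 4.7961)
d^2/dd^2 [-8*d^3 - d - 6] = -48*d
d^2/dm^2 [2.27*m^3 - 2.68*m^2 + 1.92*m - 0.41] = 13.62*m - 5.36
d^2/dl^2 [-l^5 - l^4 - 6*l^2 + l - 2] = -20*l^3 - 12*l^2 - 12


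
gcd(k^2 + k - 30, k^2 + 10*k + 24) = k + 6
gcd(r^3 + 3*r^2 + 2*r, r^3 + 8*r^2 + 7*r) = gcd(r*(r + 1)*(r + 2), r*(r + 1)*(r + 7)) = r^2 + r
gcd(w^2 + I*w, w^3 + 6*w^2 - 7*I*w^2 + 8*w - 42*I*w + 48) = w + I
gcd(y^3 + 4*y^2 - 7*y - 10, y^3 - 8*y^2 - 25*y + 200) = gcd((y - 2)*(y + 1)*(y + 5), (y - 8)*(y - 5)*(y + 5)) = y + 5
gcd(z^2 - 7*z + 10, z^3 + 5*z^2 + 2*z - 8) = 1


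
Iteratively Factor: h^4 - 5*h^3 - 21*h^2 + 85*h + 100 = (h - 5)*(h^3 - 21*h - 20) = (h - 5)*(h + 1)*(h^2 - h - 20) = (h - 5)^2*(h + 1)*(h + 4)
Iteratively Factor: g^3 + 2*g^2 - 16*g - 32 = (g + 2)*(g^2 - 16) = (g + 2)*(g + 4)*(g - 4)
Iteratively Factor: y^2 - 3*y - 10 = (y + 2)*(y - 5)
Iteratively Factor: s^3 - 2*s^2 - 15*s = (s)*(s^2 - 2*s - 15) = s*(s + 3)*(s - 5)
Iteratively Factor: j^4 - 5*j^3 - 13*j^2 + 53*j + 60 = (j + 1)*(j^3 - 6*j^2 - 7*j + 60) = (j - 4)*(j + 1)*(j^2 - 2*j - 15) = (j - 4)*(j + 1)*(j + 3)*(j - 5)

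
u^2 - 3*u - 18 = (u - 6)*(u + 3)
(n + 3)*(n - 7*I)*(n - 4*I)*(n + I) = n^4 + 3*n^3 - 10*I*n^3 - 17*n^2 - 30*I*n^2 - 51*n - 28*I*n - 84*I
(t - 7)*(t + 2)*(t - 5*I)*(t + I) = t^4 - 5*t^3 - 4*I*t^3 - 9*t^2 + 20*I*t^2 - 25*t + 56*I*t - 70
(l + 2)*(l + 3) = l^2 + 5*l + 6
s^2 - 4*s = s*(s - 4)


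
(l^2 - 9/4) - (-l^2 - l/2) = 2*l^2 + l/2 - 9/4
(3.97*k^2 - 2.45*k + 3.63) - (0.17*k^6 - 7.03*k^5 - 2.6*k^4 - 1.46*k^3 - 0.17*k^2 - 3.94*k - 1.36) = -0.17*k^6 + 7.03*k^5 + 2.6*k^4 + 1.46*k^3 + 4.14*k^2 + 1.49*k + 4.99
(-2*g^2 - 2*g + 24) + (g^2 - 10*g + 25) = -g^2 - 12*g + 49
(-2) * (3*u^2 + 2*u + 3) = -6*u^2 - 4*u - 6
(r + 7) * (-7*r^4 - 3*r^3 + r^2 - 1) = -7*r^5 - 52*r^4 - 20*r^3 + 7*r^2 - r - 7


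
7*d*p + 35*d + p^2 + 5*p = (7*d + p)*(p + 5)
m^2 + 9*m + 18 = (m + 3)*(m + 6)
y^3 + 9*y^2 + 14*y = y*(y + 2)*(y + 7)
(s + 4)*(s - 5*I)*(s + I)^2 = s^4 + 4*s^3 - 3*I*s^3 + 9*s^2 - 12*I*s^2 + 36*s + 5*I*s + 20*I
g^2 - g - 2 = (g - 2)*(g + 1)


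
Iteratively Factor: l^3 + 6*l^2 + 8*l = (l + 4)*(l^2 + 2*l) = (l + 2)*(l + 4)*(l)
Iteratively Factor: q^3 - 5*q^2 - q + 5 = (q - 1)*(q^2 - 4*q - 5) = (q - 5)*(q - 1)*(q + 1)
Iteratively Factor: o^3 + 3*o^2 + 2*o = (o + 1)*(o^2 + 2*o) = (o + 1)*(o + 2)*(o)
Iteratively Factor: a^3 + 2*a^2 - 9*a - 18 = (a + 3)*(a^2 - a - 6) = (a - 3)*(a + 3)*(a + 2)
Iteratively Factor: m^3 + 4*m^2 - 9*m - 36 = (m + 4)*(m^2 - 9) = (m + 3)*(m + 4)*(m - 3)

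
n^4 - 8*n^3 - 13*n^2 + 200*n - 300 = (n - 6)*(n - 5)*(n - 2)*(n + 5)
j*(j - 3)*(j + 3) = j^3 - 9*j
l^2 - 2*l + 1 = (l - 1)^2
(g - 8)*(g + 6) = g^2 - 2*g - 48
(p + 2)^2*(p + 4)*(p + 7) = p^4 + 15*p^3 + 76*p^2 + 156*p + 112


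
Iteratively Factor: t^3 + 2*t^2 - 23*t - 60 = (t + 3)*(t^2 - t - 20) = (t + 3)*(t + 4)*(t - 5)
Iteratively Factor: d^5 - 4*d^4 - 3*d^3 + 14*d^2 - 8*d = (d + 2)*(d^4 - 6*d^3 + 9*d^2 - 4*d) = (d - 1)*(d + 2)*(d^3 - 5*d^2 + 4*d) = (d - 1)^2*(d + 2)*(d^2 - 4*d) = d*(d - 1)^2*(d + 2)*(d - 4)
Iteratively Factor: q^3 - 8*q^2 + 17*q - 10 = (q - 2)*(q^2 - 6*q + 5) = (q - 5)*(q - 2)*(q - 1)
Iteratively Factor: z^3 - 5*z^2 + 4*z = (z - 4)*(z^2 - z) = z*(z - 4)*(z - 1)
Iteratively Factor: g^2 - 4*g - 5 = (g + 1)*(g - 5)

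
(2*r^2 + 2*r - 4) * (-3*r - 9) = -6*r^3 - 24*r^2 - 6*r + 36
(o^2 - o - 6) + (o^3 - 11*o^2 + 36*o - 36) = o^3 - 10*o^2 + 35*o - 42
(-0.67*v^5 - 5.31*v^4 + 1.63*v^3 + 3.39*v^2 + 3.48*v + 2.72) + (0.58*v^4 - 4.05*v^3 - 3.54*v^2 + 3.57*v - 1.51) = -0.67*v^5 - 4.73*v^4 - 2.42*v^3 - 0.15*v^2 + 7.05*v + 1.21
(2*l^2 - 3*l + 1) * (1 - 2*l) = -4*l^3 + 8*l^2 - 5*l + 1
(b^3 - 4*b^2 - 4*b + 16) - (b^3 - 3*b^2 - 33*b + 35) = -b^2 + 29*b - 19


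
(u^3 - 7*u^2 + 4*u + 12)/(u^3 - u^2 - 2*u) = (u - 6)/u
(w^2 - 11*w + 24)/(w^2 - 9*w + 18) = (w - 8)/(w - 6)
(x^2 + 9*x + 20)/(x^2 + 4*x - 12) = (x^2 + 9*x + 20)/(x^2 + 4*x - 12)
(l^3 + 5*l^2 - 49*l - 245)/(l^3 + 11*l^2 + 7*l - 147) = (l^2 - 2*l - 35)/(l^2 + 4*l - 21)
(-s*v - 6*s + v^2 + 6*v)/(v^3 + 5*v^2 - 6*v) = (-s + v)/(v*(v - 1))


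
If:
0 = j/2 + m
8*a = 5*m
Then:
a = 5*m/8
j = -2*m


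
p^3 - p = p*(p - 1)*(p + 1)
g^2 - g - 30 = (g - 6)*(g + 5)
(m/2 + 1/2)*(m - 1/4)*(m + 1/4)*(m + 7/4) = m^4/2 + 11*m^3/8 + 27*m^2/32 - 11*m/128 - 7/128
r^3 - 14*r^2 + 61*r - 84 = (r - 7)*(r - 4)*(r - 3)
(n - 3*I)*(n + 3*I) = n^2 + 9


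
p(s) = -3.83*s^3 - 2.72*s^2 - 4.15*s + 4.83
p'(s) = -11.49*s^2 - 5.44*s - 4.15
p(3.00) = -135.51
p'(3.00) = -123.88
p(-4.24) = 265.47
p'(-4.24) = -187.65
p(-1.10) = 11.20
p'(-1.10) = -12.07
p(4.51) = -420.55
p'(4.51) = -262.39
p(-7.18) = 1312.06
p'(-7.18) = -557.43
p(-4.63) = 345.87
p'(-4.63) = -225.27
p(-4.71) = 364.22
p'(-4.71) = -233.42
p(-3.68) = 174.14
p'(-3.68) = -139.73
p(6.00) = -945.27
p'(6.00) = -450.43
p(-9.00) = 2613.93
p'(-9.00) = -885.88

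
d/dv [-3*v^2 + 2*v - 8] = 2 - 6*v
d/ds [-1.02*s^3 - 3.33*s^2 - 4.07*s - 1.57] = -3.06*s^2 - 6.66*s - 4.07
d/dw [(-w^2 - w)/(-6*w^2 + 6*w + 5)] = (-12*w^2 - 10*w - 5)/(36*w^4 - 72*w^3 - 24*w^2 + 60*w + 25)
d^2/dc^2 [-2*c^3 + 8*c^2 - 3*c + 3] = 16 - 12*c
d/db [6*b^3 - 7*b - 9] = 18*b^2 - 7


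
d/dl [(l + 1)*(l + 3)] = 2*l + 4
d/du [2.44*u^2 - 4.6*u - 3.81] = 4.88*u - 4.6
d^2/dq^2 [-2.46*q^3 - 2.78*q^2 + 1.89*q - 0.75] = -14.76*q - 5.56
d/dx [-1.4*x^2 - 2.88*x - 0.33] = -2.8*x - 2.88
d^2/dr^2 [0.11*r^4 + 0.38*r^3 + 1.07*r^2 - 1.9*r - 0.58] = 1.32*r^2 + 2.28*r + 2.14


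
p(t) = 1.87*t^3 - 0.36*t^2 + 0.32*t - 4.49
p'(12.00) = 799.52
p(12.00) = 3178.87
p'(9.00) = 448.25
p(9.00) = 1332.46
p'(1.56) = 12.85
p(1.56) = 2.23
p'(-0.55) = 2.41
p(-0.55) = -5.09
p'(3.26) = 57.59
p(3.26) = 57.52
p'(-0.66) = 3.24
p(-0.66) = -5.40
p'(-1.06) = 7.39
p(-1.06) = -7.46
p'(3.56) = 68.86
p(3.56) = 76.46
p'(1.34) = 9.43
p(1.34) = -0.21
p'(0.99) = 5.11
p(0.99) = -2.71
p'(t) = 5.61*t^2 - 0.72*t + 0.32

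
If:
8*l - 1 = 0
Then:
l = 1/8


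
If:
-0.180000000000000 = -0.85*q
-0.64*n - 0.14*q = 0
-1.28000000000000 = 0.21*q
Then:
No Solution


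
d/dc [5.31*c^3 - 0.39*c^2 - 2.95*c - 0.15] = 15.93*c^2 - 0.78*c - 2.95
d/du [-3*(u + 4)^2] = -6*u - 24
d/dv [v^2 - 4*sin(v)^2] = 2*v - 4*sin(2*v)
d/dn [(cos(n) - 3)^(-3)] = 3*sin(n)/(cos(n) - 3)^4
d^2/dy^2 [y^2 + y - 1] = 2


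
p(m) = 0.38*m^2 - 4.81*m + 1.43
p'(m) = 0.76*m - 4.81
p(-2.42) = 15.30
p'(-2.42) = -6.65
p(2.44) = -8.04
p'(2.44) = -2.96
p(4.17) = -12.02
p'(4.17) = -1.64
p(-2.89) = 18.50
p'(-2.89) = -7.01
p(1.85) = -6.17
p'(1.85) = -3.40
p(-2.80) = 17.88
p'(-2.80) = -6.94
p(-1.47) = 9.32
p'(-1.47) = -5.93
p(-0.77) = 5.36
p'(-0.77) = -5.40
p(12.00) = -1.57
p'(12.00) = 4.31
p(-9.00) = 75.50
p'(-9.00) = -11.65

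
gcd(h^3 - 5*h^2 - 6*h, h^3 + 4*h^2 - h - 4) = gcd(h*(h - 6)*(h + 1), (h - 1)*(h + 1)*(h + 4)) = h + 1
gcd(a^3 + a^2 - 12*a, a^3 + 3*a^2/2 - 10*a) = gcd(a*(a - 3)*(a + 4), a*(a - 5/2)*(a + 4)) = a^2 + 4*a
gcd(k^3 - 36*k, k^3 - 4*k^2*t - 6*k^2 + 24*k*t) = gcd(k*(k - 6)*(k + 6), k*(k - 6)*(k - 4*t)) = k^2 - 6*k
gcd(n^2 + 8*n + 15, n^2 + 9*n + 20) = n + 5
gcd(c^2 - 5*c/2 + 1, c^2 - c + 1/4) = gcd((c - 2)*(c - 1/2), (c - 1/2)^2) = c - 1/2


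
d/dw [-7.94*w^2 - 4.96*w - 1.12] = -15.88*w - 4.96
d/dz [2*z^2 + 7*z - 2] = 4*z + 7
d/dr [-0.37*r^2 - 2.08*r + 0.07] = -0.74*r - 2.08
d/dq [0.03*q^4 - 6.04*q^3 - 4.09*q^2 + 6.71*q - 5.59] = 0.12*q^3 - 18.12*q^2 - 8.18*q + 6.71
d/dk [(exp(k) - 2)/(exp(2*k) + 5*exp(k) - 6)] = (-(exp(k) - 2)*(2*exp(k) + 5) + exp(2*k) + 5*exp(k) - 6)*exp(k)/(exp(2*k) + 5*exp(k) - 6)^2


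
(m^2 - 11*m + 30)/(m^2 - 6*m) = (m - 5)/m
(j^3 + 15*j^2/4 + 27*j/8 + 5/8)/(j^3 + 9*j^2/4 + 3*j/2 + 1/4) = (j + 5/2)/(j + 1)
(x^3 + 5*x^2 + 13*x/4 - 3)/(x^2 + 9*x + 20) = (x^2 + x - 3/4)/(x + 5)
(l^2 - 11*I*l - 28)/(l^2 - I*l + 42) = (l - 4*I)/(l + 6*I)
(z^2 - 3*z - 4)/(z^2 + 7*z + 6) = (z - 4)/(z + 6)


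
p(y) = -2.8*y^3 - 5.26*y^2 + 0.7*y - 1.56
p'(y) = -8.4*y^2 - 10.52*y + 0.7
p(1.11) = -11.09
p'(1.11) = -21.33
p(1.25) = -14.37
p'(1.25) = -25.58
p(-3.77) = 71.07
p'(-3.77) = -79.03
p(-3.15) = 31.56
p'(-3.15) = -49.51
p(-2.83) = 17.79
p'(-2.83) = -36.80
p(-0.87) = -4.31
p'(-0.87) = 3.49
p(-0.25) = -2.02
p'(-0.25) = 2.80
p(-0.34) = -2.30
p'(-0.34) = 3.31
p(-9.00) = 1607.28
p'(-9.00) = -585.02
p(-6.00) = 409.68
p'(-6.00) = -238.58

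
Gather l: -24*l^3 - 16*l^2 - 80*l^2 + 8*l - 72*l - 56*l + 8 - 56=-24*l^3 - 96*l^2 - 120*l - 48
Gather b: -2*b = -2*b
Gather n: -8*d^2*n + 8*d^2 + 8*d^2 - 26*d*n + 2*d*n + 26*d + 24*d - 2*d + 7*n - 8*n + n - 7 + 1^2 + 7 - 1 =16*d^2 + 48*d + n*(-8*d^2 - 24*d)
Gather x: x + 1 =x + 1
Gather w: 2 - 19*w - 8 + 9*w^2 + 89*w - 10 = 9*w^2 + 70*w - 16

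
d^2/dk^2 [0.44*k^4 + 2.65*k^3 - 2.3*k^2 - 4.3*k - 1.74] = 5.28*k^2 + 15.9*k - 4.6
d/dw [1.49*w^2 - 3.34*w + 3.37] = 2.98*w - 3.34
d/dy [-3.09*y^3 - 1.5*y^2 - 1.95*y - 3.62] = -9.27*y^2 - 3.0*y - 1.95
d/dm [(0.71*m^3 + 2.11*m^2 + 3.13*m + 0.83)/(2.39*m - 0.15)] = (3.3938*m^3 + 4.7234*m^2 - 0.633*m - 2.4532)/(5.7121*m^2 - 0.717*m + 0.0225)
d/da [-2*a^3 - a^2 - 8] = 2*a*(-3*a - 1)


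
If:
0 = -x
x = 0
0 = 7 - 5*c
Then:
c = 7/5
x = 0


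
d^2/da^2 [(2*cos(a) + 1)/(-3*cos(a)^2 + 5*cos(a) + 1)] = 6*(-54*(1 - cos(2*a))^2*cos(a) - 22*(1 - cos(2*a))^2 - 11*cos(a) - 70*cos(2*a) - 33*cos(3*a) + 12*cos(5*a) + 66)/(10*cos(a) - 3*cos(2*a) - 1)^3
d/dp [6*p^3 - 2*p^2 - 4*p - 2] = 18*p^2 - 4*p - 4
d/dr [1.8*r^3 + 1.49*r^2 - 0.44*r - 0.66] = 5.4*r^2 + 2.98*r - 0.44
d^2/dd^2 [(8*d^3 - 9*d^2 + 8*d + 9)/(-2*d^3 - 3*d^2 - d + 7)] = 2*(84*d^6 - 48*d^5 - 1086*d^4 + 191*d^3 - 234*d^2 - 2139*d + 187)/(8*d^9 + 36*d^8 + 66*d^7 - 21*d^6 - 219*d^5 - 264*d^4 + 169*d^3 + 420*d^2 + 147*d - 343)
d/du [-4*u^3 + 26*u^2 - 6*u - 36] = -12*u^2 + 52*u - 6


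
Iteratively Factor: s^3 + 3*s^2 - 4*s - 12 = (s + 2)*(s^2 + s - 6) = (s + 2)*(s + 3)*(s - 2)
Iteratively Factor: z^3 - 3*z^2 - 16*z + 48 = (z + 4)*(z^2 - 7*z + 12) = (z - 4)*(z + 4)*(z - 3)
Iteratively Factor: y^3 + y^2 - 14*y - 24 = (y - 4)*(y^2 + 5*y + 6) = (y - 4)*(y + 2)*(y + 3)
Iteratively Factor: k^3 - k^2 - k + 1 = (k - 1)*(k^2 - 1) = (k - 1)^2*(k + 1)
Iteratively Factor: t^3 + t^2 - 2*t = (t - 1)*(t^2 + 2*t) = t*(t - 1)*(t + 2)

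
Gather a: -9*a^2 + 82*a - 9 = -9*a^2 + 82*a - 9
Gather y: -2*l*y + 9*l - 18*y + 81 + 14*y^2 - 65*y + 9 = 9*l + 14*y^2 + y*(-2*l - 83) + 90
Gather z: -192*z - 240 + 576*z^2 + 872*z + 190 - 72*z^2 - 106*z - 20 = 504*z^2 + 574*z - 70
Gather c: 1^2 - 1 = 0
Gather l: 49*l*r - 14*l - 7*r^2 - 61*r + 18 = l*(49*r - 14) - 7*r^2 - 61*r + 18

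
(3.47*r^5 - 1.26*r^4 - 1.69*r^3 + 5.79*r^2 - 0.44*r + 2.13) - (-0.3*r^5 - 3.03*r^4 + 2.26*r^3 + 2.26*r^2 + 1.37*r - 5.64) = 3.77*r^5 + 1.77*r^4 - 3.95*r^3 + 3.53*r^2 - 1.81*r + 7.77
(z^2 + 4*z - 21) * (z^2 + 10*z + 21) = z^4 + 14*z^3 + 40*z^2 - 126*z - 441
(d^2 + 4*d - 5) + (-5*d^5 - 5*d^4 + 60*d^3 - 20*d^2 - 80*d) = -5*d^5 - 5*d^4 + 60*d^3 - 19*d^2 - 76*d - 5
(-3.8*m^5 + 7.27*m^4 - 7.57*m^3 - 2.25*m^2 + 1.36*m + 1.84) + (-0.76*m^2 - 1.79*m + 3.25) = -3.8*m^5 + 7.27*m^4 - 7.57*m^3 - 3.01*m^2 - 0.43*m + 5.09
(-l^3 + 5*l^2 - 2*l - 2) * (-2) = 2*l^3 - 10*l^2 + 4*l + 4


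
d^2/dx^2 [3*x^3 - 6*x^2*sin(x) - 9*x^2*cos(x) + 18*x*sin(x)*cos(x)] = 6*x^2*sin(x) + 9*x^2*cos(x) + 36*x*sin(x) - 36*x*sin(2*x) - 24*x*cos(x) + 18*x - 12*sin(x) - 18*cos(x) + 36*cos(2*x)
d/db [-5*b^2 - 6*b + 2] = -10*b - 6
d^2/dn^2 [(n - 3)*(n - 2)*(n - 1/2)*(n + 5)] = 12*n^2 - 3*n - 38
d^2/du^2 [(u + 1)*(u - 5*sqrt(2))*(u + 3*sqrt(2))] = 6*u - 4*sqrt(2) + 2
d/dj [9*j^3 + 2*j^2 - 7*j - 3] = 27*j^2 + 4*j - 7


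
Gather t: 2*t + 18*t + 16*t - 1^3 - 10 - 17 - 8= 36*t - 36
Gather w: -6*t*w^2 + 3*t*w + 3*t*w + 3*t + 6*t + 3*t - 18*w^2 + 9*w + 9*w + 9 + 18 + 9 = 12*t + w^2*(-6*t - 18) + w*(6*t + 18) + 36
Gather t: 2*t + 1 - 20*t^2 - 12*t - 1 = -20*t^2 - 10*t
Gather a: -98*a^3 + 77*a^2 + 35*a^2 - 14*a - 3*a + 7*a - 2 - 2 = -98*a^3 + 112*a^2 - 10*a - 4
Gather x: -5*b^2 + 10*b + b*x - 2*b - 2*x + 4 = -5*b^2 + 8*b + x*(b - 2) + 4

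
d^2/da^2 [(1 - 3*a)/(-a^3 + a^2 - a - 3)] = 2*((3*a - 1)*(3*a^2 - 2*a + 1)^2 + (-9*a^2 + 6*a - (3*a - 1)^2 - 3)*(a^3 - a^2 + a + 3))/(a^3 - a^2 + a + 3)^3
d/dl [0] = 0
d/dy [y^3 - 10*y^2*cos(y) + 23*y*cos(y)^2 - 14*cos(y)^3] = 10*y^2*sin(y) + 3*y^2 - 23*y*sin(2*y) - 20*y*cos(y) + 42*sin(y)*cos(y)^2 + 23*cos(y)^2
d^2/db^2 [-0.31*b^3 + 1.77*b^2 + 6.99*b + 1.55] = 3.54 - 1.86*b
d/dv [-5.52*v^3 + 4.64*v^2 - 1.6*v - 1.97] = -16.56*v^2 + 9.28*v - 1.6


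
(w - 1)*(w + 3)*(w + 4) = w^3 + 6*w^2 + 5*w - 12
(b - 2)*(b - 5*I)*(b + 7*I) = b^3 - 2*b^2 + 2*I*b^2 + 35*b - 4*I*b - 70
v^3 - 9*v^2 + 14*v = v*(v - 7)*(v - 2)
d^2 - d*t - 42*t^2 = (d - 7*t)*(d + 6*t)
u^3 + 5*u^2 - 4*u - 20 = (u - 2)*(u + 2)*(u + 5)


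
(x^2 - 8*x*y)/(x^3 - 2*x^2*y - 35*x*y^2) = (-x + 8*y)/(-x^2 + 2*x*y + 35*y^2)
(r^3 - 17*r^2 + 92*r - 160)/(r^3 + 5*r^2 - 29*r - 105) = (r^2 - 12*r + 32)/(r^2 + 10*r + 21)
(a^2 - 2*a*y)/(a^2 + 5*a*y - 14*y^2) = a/(a + 7*y)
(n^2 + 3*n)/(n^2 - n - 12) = n/(n - 4)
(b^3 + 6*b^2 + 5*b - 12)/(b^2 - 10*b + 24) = (b^3 + 6*b^2 + 5*b - 12)/(b^2 - 10*b + 24)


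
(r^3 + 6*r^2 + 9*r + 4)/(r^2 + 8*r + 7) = (r^2 + 5*r + 4)/(r + 7)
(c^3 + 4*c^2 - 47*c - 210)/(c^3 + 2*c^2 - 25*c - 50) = (c^2 - c - 42)/(c^2 - 3*c - 10)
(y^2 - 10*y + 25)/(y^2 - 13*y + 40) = (y - 5)/(y - 8)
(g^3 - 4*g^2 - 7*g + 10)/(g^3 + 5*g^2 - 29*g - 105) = (g^2 + g - 2)/(g^2 + 10*g + 21)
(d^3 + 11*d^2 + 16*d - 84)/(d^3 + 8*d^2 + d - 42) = (d + 6)/(d + 3)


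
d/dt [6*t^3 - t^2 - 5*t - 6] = 18*t^2 - 2*t - 5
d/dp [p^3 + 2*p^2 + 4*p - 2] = 3*p^2 + 4*p + 4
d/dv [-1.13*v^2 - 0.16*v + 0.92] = -2.26*v - 0.16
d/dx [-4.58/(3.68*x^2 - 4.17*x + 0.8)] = (33.7088*x - 19.0986)/(3.68*x^2 - 4.17*x + 0.8)^2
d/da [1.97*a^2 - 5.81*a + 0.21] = 3.94*a - 5.81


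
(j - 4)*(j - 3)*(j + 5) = j^3 - 2*j^2 - 23*j + 60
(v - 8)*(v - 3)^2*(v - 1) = v^4 - 15*v^3 + 71*v^2 - 129*v + 72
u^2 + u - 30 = (u - 5)*(u + 6)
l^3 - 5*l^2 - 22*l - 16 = (l - 8)*(l + 1)*(l + 2)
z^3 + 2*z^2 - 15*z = z*(z - 3)*(z + 5)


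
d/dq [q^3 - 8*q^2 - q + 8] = 3*q^2 - 16*q - 1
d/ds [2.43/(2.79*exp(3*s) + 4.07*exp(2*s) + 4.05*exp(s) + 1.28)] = (-20.3391*exp(2*s) - 19.7802*exp(s) - 9.8415)*exp(s)/(2.79*exp(3*s) + 4.07*exp(2*s) + 4.05*exp(s) + 1.28)^2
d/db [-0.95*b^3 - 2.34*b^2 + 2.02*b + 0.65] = -2.85*b^2 - 4.68*b + 2.02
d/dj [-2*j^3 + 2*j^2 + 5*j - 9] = -6*j^2 + 4*j + 5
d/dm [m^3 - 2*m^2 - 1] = m*(3*m - 4)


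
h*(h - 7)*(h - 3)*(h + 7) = h^4 - 3*h^3 - 49*h^2 + 147*h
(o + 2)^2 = o^2 + 4*o + 4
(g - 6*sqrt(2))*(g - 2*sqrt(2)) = g^2 - 8*sqrt(2)*g + 24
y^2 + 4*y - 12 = (y - 2)*(y + 6)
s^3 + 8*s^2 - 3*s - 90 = (s - 3)*(s + 5)*(s + 6)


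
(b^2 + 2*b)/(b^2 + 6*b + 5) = b*(b + 2)/(b^2 + 6*b + 5)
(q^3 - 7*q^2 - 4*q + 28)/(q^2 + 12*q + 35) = (q^3 - 7*q^2 - 4*q + 28)/(q^2 + 12*q + 35)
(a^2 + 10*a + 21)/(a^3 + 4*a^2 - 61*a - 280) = (a + 3)/(a^2 - 3*a - 40)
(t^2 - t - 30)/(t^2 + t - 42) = (t + 5)/(t + 7)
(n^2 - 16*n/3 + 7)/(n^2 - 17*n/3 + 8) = (3*n - 7)/(3*n - 8)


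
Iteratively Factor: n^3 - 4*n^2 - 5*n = (n + 1)*(n^2 - 5*n) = (n - 5)*(n + 1)*(n)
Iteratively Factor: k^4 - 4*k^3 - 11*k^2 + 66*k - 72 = (k - 3)*(k^3 - k^2 - 14*k + 24) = (k - 3)*(k - 2)*(k^2 + k - 12) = (k - 3)^2*(k - 2)*(k + 4)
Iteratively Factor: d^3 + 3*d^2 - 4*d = (d + 4)*(d^2 - d) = (d - 1)*(d + 4)*(d)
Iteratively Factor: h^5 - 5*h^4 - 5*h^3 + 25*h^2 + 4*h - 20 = (h + 1)*(h^4 - 6*h^3 + h^2 + 24*h - 20) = (h - 1)*(h + 1)*(h^3 - 5*h^2 - 4*h + 20) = (h - 2)*(h - 1)*(h + 1)*(h^2 - 3*h - 10) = (h - 5)*(h - 2)*(h - 1)*(h + 1)*(h + 2)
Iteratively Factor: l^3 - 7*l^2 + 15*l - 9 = (l - 1)*(l^2 - 6*l + 9) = (l - 3)*(l - 1)*(l - 3)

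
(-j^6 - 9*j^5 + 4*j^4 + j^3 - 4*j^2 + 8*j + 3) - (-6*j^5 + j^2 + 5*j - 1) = -j^6 - 3*j^5 + 4*j^4 + j^3 - 5*j^2 + 3*j + 4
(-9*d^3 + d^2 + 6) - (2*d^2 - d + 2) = -9*d^3 - d^2 + d + 4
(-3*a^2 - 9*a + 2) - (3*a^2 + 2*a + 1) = -6*a^2 - 11*a + 1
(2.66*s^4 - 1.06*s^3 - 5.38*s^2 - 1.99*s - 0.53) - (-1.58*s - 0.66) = 2.66*s^4 - 1.06*s^3 - 5.38*s^2 - 0.41*s + 0.13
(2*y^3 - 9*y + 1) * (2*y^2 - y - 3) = 4*y^5 - 2*y^4 - 24*y^3 + 11*y^2 + 26*y - 3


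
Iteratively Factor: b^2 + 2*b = (b + 2)*(b)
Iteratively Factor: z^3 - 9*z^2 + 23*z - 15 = (z - 1)*(z^2 - 8*z + 15) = (z - 5)*(z - 1)*(z - 3)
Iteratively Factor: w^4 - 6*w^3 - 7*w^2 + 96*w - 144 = (w - 3)*(w^3 - 3*w^2 - 16*w + 48) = (w - 4)*(w - 3)*(w^2 + w - 12) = (w - 4)*(w - 3)*(w + 4)*(w - 3)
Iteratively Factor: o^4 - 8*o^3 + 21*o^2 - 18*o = (o - 3)*(o^3 - 5*o^2 + 6*o) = (o - 3)^2*(o^2 - 2*o) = o*(o - 3)^2*(o - 2)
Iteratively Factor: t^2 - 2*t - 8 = (t + 2)*(t - 4)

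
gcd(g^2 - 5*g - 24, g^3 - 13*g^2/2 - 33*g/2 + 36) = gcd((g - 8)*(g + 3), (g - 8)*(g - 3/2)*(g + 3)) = g^2 - 5*g - 24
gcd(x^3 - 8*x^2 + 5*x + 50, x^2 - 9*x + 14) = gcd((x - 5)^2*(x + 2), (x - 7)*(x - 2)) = 1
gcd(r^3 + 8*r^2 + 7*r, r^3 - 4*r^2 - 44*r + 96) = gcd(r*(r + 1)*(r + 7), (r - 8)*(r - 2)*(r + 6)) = 1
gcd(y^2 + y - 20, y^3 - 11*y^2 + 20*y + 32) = y - 4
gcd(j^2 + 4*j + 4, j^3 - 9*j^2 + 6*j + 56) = j + 2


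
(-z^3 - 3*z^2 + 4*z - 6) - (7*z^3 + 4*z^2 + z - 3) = -8*z^3 - 7*z^2 + 3*z - 3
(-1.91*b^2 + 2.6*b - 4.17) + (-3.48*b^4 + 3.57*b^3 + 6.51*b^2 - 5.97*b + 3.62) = -3.48*b^4 + 3.57*b^3 + 4.6*b^2 - 3.37*b - 0.55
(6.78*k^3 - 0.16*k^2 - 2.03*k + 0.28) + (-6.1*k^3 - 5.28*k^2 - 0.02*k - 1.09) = 0.680000000000001*k^3 - 5.44*k^2 - 2.05*k - 0.81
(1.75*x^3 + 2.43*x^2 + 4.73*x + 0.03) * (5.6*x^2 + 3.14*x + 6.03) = 9.8*x^5 + 19.103*x^4 + 44.6707*x^3 + 29.6731*x^2 + 28.6161*x + 0.1809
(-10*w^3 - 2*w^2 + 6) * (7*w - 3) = -70*w^4 + 16*w^3 + 6*w^2 + 42*w - 18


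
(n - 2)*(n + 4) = n^2 + 2*n - 8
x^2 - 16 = (x - 4)*(x + 4)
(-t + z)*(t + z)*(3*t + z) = -3*t^3 - t^2*z + 3*t*z^2 + z^3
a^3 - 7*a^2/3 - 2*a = a*(a - 3)*(a + 2/3)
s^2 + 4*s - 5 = (s - 1)*(s + 5)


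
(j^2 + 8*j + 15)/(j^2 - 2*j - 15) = (j + 5)/(j - 5)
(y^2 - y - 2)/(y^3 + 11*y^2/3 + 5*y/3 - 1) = 3*(y - 2)/(3*y^2 + 8*y - 3)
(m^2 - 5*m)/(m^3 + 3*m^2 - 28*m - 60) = m/(m^2 + 8*m + 12)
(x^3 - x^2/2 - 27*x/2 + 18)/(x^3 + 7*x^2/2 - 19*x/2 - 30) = (2*x - 3)/(2*x + 5)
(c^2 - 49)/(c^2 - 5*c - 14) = (c + 7)/(c + 2)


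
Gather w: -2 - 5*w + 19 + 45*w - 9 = 40*w + 8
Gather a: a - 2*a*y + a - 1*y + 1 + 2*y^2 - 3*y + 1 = a*(2 - 2*y) + 2*y^2 - 4*y + 2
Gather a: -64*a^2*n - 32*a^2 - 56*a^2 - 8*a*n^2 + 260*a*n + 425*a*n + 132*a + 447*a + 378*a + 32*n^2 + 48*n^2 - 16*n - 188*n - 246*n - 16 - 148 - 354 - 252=a^2*(-64*n - 88) + a*(-8*n^2 + 685*n + 957) + 80*n^2 - 450*n - 770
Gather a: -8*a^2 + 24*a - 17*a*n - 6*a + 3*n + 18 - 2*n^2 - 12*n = -8*a^2 + a*(18 - 17*n) - 2*n^2 - 9*n + 18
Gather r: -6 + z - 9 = z - 15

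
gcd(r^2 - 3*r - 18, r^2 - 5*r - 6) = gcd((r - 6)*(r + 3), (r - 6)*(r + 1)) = r - 6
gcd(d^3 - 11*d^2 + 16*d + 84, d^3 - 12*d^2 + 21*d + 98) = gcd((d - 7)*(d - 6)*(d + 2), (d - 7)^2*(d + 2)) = d^2 - 5*d - 14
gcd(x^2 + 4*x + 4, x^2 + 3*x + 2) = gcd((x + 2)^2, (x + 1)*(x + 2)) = x + 2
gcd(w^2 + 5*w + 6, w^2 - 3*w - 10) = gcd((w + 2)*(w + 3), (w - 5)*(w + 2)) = w + 2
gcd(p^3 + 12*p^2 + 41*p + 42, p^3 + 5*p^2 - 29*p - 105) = p^2 + 10*p + 21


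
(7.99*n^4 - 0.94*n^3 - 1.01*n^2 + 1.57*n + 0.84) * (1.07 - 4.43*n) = -35.3957*n^5 + 12.7135*n^4 + 3.4685*n^3 - 8.0358*n^2 - 2.0413*n + 0.8988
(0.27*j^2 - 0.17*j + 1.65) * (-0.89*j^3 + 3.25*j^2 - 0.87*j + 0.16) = -0.2403*j^5 + 1.0288*j^4 - 2.2559*j^3 + 5.5536*j^2 - 1.4627*j + 0.264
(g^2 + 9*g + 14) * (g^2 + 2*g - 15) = g^4 + 11*g^3 + 17*g^2 - 107*g - 210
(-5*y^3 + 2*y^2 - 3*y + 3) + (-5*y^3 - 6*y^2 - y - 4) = -10*y^3 - 4*y^2 - 4*y - 1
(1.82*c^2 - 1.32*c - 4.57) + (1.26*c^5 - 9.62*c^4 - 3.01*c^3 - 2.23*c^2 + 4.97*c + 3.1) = 1.26*c^5 - 9.62*c^4 - 3.01*c^3 - 0.41*c^2 + 3.65*c - 1.47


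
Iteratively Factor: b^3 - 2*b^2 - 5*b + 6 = (b + 2)*(b^2 - 4*b + 3) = (b - 3)*(b + 2)*(b - 1)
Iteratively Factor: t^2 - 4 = (t + 2)*(t - 2)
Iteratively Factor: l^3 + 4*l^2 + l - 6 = (l - 1)*(l^2 + 5*l + 6) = (l - 1)*(l + 3)*(l + 2)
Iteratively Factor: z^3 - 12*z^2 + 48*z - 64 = (z - 4)*(z^2 - 8*z + 16) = (z - 4)^2*(z - 4)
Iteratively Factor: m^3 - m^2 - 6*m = (m + 2)*(m^2 - 3*m) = m*(m + 2)*(m - 3)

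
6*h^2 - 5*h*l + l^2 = (-3*h + l)*(-2*h + l)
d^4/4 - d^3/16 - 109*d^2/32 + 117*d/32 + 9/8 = (d/4 + 1)*(d - 3)*(d - 3/2)*(d + 1/4)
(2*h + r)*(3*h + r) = 6*h^2 + 5*h*r + r^2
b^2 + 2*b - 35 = (b - 5)*(b + 7)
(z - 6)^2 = z^2 - 12*z + 36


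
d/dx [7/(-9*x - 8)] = 63/(9*x + 8)^2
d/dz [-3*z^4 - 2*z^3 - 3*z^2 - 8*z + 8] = -12*z^3 - 6*z^2 - 6*z - 8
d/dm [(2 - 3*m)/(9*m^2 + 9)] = (3*m^2 - 4*m - 3)/(9*(m^4 + 2*m^2 + 1))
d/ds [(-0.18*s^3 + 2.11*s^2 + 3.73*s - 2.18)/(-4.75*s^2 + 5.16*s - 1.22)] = (0.855*s^4 - 1.8576*s^3 + 29.2639*s^2 - 25.8584*s + 6.6982)/(22.5625*s^4 - 49.02*s^3 + 38.2156*s^2 - 12.5904*s + 1.4884)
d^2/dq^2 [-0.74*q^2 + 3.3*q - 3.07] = -1.48000000000000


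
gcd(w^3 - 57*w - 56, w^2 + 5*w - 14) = w + 7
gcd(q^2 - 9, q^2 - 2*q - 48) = 1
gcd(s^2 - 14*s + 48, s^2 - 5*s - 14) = 1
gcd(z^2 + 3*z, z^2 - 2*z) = z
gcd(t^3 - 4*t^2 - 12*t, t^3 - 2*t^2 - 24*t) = t^2 - 6*t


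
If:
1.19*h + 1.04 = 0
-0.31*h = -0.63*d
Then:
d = -0.43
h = -0.87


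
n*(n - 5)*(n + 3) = n^3 - 2*n^2 - 15*n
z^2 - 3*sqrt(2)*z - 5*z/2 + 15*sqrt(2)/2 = (z - 5/2)*(z - 3*sqrt(2))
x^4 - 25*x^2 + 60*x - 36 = (x - 3)*(x - 2)*(x - 1)*(x + 6)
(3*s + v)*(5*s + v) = 15*s^2 + 8*s*v + v^2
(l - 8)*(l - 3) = l^2 - 11*l + 24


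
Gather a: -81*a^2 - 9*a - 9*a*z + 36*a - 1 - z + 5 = -81*a^2 + a*(27 - 9*z) - z + 4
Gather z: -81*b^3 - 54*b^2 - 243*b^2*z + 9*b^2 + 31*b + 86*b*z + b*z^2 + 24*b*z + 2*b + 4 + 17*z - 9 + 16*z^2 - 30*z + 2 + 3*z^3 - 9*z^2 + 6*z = -81*b^3 - 45*b^2 + 33*b + 3*z^3 + z^2*(b + 7) + z*(-243*b^2 + 110*b - 7) - 3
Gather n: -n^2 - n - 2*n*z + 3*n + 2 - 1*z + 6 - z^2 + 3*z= -n^2 + n*(2 - 2*z) - z^2 + 2*z + 8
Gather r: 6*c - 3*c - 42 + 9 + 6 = 3*c - 27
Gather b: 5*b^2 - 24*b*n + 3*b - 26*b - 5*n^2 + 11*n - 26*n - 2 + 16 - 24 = 5*b^2 + b*(-24*n - 23) - 5*n^2 - 15*n - 10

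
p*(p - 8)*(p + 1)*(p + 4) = p^4 - 3*p^3 - 36*p^2 - 32*p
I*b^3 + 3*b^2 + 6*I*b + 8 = (b - 4*I)*(b + 2*I)*(I*b + 1)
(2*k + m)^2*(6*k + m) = 24*k^3 + 28*k^2*m + 10*k*m^2 + m^3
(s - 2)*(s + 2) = s^2 - 4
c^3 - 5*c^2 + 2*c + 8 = (c - 4)*(c - 2)*(c + 1)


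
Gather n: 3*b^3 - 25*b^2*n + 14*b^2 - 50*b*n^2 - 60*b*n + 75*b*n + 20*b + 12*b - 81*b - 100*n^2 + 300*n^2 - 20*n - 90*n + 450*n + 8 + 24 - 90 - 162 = 3*b^3 + 14*b^2 - 49*b + n^2*(200 - 50*b) + n*(-25*b^2 + 15*b + 340) - 220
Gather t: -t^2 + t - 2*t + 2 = -t^2 - t + 2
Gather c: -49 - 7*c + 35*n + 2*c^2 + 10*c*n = 2*c^2 + c*(10*n - 7) + 35*n - 49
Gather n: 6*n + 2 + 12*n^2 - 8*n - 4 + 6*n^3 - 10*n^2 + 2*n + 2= 6*n^3 + 2*n^2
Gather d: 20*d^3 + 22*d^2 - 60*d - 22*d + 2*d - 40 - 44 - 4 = 20*d^3 + 22*d^2 - 80*d - 88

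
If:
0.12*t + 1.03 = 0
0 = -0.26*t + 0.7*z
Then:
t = -8.58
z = -3.19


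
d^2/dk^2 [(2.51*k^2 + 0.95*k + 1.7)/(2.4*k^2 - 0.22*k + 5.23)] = (-1.4210854715202e-14*k^4 + 13.59456*k^3 - 130.28112*k^2 - 76.932*k + 96.985458)/(13.824*k^6 - 3.8016*k^5 + 90.72288*k^4 - 16.579288*k^3 + 197.700276*k^2 - 18.052914*k + 143.055667)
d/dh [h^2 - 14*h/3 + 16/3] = 2*h - 14/3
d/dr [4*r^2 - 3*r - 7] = 8*r - 3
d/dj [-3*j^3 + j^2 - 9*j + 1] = -9*j^2 + 2*j - 9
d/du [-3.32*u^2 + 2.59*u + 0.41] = 2.59 - 6.64*u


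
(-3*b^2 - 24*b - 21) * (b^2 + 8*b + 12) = -3*b^4 - 48*b^3 - 249*b^2 - 456*b - 252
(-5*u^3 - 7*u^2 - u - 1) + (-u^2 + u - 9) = -5*u^3 - 8*u^2 - 10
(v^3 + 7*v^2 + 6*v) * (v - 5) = v^4 + 2*v^3 - 29*v^2 - 30*v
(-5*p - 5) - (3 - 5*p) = -8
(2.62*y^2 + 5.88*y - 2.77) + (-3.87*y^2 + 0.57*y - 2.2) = -1.25*y^2 + 6.45*y - 4.97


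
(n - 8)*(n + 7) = n^2 - n - 56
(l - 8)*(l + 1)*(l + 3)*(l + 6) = l^4 + 2*l^3 - 53*l^2 - 198*l - 144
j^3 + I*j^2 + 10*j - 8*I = (j - 2*I)*(j - I)*(j + 4*I)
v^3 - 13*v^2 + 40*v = v*(v - 8)*(v - 5)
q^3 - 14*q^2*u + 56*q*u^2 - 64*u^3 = (q - 8*u)*(q - 4*u)*(q - 2*u)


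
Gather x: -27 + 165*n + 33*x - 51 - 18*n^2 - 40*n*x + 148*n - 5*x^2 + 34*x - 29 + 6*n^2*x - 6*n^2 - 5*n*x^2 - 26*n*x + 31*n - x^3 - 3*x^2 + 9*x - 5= -24*n^2 + 344*n - x^3 + x^2*(-5*n - 8) + x*(6*n^2 - 66*n + 76) - 112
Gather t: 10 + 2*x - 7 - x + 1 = x + 4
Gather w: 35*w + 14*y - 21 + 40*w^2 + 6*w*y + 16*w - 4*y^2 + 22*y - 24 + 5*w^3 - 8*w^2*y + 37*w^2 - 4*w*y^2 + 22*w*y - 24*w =5*w^3 + w^2*(77 - 8*y) + w*(-4*y^2 + 28*y + 27) - 4*y^2 + 36*y - 45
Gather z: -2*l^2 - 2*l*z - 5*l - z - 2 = -2*l^2 - 5*l + z*(-2*l - 1) - 2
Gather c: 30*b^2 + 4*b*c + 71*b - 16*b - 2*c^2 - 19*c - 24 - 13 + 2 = 30*b^2 + 55*b - 2*c^2 + c*(4*b - 19) - 35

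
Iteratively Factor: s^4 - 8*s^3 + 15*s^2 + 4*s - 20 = (s - 2)*(s^3 - 6*s^2 + 3*s + 10) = (s - 2)*(s + 1)*(s^2 - 7*s + 10) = (s - 2)^2*(s + 1)*(s - 5)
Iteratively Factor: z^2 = (z)*(z)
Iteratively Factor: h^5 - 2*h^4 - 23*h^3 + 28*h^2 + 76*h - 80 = (h - 2)*(h^4 - 23*h^2 - 18*h + 40) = (h - 2)*(h + 4)*(h^3 - 4*h^2 - 7*h + 10) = (h - 2)*(h + 2)*(h + 4)*(h^2 - 6*h + 5) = (h - 5)*(h - 2)*(h + 2)*(h + 4)*(h - 1)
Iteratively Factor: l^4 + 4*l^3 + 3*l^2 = (l + 3)*(l^3 + l^2) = l*(l + 3)*(l^2 + l) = l^2*(l + 3)*(l + 1)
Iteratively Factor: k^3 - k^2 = (k)*(k^2 - k) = k*(k - 1)*(k)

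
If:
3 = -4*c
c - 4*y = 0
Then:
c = -3/4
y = -3/16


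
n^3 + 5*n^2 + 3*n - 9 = (n - 1)*(n + 3)^2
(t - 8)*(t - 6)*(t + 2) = t^3 - 12*t^2 + 20*t + 96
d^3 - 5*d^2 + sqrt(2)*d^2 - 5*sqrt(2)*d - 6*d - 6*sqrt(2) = (d - 6)*(d + 1)*(d + sqrt(2))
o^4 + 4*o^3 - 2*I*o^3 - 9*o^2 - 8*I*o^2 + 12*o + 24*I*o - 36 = (o - 2)*(o + 6)*(o - 3*I)*(o + I)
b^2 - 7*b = b*(b - 7)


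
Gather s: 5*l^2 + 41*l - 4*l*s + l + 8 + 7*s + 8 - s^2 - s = 5*l^2 + 42*l - s^2 + s*(6 - 4*l) + 16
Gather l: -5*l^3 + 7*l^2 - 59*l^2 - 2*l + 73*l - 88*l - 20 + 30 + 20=-5*l^3 - 52*l^2 - 17*l + 30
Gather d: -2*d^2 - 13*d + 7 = -2*d^2 - 13*d + 7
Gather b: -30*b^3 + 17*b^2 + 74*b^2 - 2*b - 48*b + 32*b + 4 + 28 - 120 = -30*b^3 + 91*b^2 - 18*b - 88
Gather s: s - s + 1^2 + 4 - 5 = 0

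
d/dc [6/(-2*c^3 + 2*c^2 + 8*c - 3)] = 12*(3*c^2 - 2*c - 4)/(2*c^3 - 2*c^2 - 8*c + 3)^2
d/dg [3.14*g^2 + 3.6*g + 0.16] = 6.28*g + 3.6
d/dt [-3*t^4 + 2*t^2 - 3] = -12*t^3 + 4*t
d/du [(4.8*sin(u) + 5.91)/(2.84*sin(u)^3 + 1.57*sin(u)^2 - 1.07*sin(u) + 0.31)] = (-27.264*sin(u)^3 - 57.8892*sin(u)^2 - 18.5574*sin(u) + 7.8117)*cos(u)/(8.0656*sin(u)^6 + 8.9176*sin(u)^5 - 3.6127*sin(u)^4 - 1.599*sin(u)^3 + 2.1183*sin(u)^2 - 0.6634*sin(u) + 0.0961)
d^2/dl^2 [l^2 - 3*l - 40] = 2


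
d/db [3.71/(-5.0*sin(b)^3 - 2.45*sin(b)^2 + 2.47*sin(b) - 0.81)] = (55.65*sin(b)^2 + 18.179*sin(b) - 9.1637)*cos(b)/(5.0*sin(b)^3 + 2.45*sin(b)^2 - 2.47*sin(b) + 0.81)^2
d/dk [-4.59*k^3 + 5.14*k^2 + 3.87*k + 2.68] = -13.77*k^2 + 10.28*k + 3.87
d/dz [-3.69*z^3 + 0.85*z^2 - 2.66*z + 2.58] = -11.07*z^2 + 1.7*z - 2.66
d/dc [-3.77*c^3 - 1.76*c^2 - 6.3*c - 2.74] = -11.31*c^2 - 3.52*c - 6.3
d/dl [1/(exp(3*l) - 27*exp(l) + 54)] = 3*(9 - exp(2*l))*exp(l)/(exp(3*l) - 27*exp(l) + 54)^2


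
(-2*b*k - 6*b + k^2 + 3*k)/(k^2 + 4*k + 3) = (-2*b + k)/(k + 1)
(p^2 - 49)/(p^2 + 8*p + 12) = (p^2 - 49)/(p^2 + 8*p + 12)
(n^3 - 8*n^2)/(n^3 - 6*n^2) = (n - 8)/(n - 6)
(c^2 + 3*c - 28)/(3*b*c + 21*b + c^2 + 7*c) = (c - 4)/(3*b + c)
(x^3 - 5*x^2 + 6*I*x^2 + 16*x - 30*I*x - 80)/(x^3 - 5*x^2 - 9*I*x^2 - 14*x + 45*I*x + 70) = (x + 8*I)/(x - 7*I)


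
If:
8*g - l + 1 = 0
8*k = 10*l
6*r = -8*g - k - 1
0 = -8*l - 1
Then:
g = -9/64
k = -5/32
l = -1/8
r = 3/64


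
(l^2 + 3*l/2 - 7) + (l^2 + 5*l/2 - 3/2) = 2*l^2 + 4*l - 17/2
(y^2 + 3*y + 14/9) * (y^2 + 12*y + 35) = y^4 + 15*y^3 + 653*y^2/9 + 371*y/3 + 490/9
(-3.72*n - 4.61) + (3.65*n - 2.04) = -0.0700000000000003*n - 6.65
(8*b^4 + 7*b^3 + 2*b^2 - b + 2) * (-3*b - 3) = -24*b^5 - 45*b^4 - 27*b^3 - 3*b^2 - 3*b - 6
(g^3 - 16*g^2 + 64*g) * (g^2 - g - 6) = g^5 - 17*g^4 + 74*g^3 + 32*g^2 - 384*g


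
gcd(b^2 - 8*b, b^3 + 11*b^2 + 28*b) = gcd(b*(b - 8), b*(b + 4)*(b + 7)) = b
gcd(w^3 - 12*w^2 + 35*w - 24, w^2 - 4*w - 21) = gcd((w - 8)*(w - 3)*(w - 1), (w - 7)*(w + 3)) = 1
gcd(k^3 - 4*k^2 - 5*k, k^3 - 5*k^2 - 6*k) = k^2 + k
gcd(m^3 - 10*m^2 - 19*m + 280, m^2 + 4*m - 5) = m + 5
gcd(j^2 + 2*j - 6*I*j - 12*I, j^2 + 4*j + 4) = j + 2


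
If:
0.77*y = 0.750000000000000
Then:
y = 0.97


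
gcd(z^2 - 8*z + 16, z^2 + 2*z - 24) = z - 4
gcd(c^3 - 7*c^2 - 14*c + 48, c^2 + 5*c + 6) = c + 3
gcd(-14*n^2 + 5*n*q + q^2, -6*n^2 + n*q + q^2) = -2*n + q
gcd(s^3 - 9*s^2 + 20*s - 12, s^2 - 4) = s - 2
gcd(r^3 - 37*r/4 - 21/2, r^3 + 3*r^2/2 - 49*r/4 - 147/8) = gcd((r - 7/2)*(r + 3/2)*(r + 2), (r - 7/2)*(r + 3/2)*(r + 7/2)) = r^2 - 2*r - 21/4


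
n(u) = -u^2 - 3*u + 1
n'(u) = -2*u - 3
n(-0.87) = 2.85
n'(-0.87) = -1.26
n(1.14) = -3.72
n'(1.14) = -5.28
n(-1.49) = 3.25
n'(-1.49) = -0.02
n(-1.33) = 3.22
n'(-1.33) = -0.34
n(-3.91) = -2.56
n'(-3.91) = 4.82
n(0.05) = 0.85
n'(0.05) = -3.10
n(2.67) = -14.14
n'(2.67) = -8.34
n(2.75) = -14.81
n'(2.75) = -8.50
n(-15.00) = -179.00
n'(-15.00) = 27.00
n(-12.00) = -107.00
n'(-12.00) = 21.00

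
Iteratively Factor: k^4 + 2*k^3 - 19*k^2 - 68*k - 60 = (k - 5)*(k^3 + 7*k^2 + 16*k + 12) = (k - 5)*(k + 2)*(k^2 + 5*k + 6) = (k - 5)*(k + 2)*(k + 3)*(k + 2)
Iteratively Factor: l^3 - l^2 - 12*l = (l + 3)*(l^2 - 4*l) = (l - 4)*(l + 3)*(l)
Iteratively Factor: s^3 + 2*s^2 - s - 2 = (s + 2)*(s^2 - 1) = (s + 1)*(s + 2)*(s - 1)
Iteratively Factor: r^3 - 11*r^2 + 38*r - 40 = (r - 5)*(r^2 - 6*r + 8) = (r - 5)*(r - 2)*(r - 4)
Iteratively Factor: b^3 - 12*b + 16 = (b - 2)*(b^2 + 2*b - 8) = (b - 2)*(b + 4)*(b - 2)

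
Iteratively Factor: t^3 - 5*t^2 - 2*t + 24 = (t - 3)*(t^2 - 2*t - 8) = (t - 4)*(t - 3)*(t + 2)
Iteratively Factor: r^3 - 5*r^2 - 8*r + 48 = (r - 4)*(r^2 - r - 12) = (r - 4)^2*(r + 3)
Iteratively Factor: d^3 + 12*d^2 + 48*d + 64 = (d + 4)*(d^2 + 8*d + 16) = (d + 4)^2*(d + 4)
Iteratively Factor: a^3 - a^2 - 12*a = (a + 3)*(a^2 - 4*a) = a*(a + 3)*(a - 4)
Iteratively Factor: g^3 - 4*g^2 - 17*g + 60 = (g + 4)*(g^2 - 8*g + 15) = (g - 3)*(g + 4)*(g - 5)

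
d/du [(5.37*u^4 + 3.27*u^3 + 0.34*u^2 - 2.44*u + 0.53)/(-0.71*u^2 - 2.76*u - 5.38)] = (-7.6254*u^5 - 46.7853*u^4 - 133.6128*u^3 - 55.4486*u^2 - 2.9058*u + 14.59)/(0.5041*u^4 + 3.9192*u^3 + 15.2572*u^2 + 29.6976*u + 28.9444)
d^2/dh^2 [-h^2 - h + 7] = -2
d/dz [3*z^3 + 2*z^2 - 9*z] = 9*z^2 + 4*z - 9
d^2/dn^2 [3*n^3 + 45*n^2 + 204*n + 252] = 18*n + 90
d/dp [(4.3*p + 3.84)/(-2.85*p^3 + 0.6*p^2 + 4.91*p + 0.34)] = (24.51*p^3 + 30.252*p^2 - 4.608*p - 17.3924)/(8.1225*p^6 - 3.42*p^5 - 27.627*p^4 + 3.954*p^3 + 24.5161*p^2 + 3.3388*p + 0.1156)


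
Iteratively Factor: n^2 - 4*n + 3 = (n - 3)*(n - 1)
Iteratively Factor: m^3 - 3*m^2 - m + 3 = (m - 3)*(m^2 - 1) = (m - 3)*(m + 1)*(m - 1)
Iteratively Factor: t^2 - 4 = (t - 2)*(t + 2)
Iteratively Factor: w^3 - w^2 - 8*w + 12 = (w - 2)*(w^2 + w - 6) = (w - 2)^2*(w + 3)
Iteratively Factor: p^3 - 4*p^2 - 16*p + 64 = (p + 4)*(p^2 - 8*p + 16) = (p - 4)*(p + 4)*(p - 4)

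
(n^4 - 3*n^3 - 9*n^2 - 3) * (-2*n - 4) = -2*n^5 + 2*n^4 + 30*n^3 + 36*n^2 + 6*n + 12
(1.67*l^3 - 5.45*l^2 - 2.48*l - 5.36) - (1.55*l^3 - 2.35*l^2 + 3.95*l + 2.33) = 0.12*l^3 - 3.1*l^2 - 6.43*l - 7.69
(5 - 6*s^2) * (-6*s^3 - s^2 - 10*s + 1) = 36*s^5 + 6*s^4 + 30*s^3 - 11*s^2 - 50*s + 5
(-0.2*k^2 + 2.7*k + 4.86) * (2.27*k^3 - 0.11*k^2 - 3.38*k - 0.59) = -0.454*k^5 + 6.151*k^4 + 11.4112*k^3 - 9.5426*k^2 - 18.0198*k - 2.8674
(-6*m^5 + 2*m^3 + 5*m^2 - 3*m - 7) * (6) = -36*m^5 + 12*m^3 + 30*m^2 - 18*m - 42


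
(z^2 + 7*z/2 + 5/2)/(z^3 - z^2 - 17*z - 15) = (z + 5/2)/(z^2 - 2*z - 15)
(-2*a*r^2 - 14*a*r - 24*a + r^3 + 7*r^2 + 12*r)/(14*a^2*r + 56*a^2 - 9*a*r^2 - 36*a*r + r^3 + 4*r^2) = (r + 3)/(-7*a + r)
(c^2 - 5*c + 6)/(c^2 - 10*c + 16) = (c - 3)/(c - 8)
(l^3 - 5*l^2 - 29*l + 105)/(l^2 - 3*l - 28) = (l^2 + 2*l - 15)/(l + 4)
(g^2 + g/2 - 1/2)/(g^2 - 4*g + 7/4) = 2*(g + 1)/(2*g - 7)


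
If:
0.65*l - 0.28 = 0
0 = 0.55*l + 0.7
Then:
No Solution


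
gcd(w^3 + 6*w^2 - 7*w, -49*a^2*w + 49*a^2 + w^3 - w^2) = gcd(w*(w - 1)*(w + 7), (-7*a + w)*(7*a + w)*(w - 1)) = w - 1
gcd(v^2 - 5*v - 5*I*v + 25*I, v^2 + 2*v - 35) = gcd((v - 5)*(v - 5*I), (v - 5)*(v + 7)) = v - 5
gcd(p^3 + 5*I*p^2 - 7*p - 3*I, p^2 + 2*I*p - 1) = p^2 + 2*I*p - 1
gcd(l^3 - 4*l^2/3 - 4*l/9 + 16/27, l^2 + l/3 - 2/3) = l - 2/3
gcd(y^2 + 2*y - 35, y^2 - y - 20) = y - 5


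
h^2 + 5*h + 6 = (h + 2)*(h + 3)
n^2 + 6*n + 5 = (n + 1)*(n + 5)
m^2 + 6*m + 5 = (m + 1)*(m + 5)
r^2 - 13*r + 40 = (r - 8)*(r - 5)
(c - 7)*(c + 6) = c^2 - c - 42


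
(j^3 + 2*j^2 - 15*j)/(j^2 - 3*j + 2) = j*(j^2 + 2*j - 15)/(j^2 - 3*j + 2)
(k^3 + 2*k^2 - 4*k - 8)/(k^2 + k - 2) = (k^2 - 4)/(k - 1)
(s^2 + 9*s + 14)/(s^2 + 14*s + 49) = (s + 2)/(s + 7)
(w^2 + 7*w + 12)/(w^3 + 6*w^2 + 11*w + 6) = (w + 4)/(w^2 + 3*w + 2)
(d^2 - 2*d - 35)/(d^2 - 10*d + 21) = (d + 5)/(d - 3)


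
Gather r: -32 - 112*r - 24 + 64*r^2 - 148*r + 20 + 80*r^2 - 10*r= 144*r^2 - 270*r - 36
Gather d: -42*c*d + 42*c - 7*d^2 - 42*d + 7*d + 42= 42*c - 7*d^2 + d*(-42*c - 35) + 42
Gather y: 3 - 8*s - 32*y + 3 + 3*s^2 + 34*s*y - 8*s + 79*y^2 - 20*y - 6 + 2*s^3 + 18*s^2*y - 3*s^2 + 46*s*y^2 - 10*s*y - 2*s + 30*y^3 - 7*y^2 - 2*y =2*s^3 - 18*s + 30*y^3 + y^2*(46*s + 72) + y*(18*s^2 + 24*s - 54)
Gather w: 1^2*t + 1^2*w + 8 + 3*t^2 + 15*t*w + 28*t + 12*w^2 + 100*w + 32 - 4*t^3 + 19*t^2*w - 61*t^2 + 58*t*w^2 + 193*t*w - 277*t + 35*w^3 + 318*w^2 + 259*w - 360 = -4*t^3 - 58*t^2 - 248*t + 35*w^3 + w^2*(58*t + 330) + w*(19*t^2 + 208*t + 360) - 320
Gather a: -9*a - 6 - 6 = -9*a - 12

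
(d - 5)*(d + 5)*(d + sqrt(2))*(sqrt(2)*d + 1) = sqrt(2)*d^4 + 3*d^3 - 24*sqrt(2)*d^2 - 75*d - 25*sqrt(2)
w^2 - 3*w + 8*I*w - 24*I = (w - 3)*(w + 8*I)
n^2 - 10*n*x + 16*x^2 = (n - 8*x)*(n - 2*x)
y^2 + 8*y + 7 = (y + 1)*(y + 7)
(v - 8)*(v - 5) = v^2 - 13*v + 40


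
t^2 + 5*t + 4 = (t + 1)*(t + 4)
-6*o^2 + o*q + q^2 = (-2*o + q)*(3*o + q)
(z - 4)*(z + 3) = z^2 - z - 12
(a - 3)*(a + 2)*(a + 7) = a^3 + 6*a^2 - 13*a - 42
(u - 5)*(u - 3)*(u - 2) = u^3 - 10*u^2 + 31*u - 30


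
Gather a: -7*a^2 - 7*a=-7*a^2 - 7*a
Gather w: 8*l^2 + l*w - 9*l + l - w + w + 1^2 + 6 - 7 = 8*l^2 + l*w - 8*l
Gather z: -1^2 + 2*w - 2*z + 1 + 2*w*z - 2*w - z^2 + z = -z^2 + z*(2*w - 1)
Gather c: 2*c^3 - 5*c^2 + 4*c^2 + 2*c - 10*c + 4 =2*c^3 - c^2 - 8*c + 4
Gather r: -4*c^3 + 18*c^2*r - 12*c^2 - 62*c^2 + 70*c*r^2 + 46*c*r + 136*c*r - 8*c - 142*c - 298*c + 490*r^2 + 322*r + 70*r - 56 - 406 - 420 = -4*c^3 - 74*c^2 - 448*c + r^2*(70*c + 490) + r*(18*c^2 + 182*c + 392) - 882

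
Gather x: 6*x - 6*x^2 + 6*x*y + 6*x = -6*x^2 + x*(6*y + 12)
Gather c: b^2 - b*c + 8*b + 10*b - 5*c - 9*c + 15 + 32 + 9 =b^2 + 18*b + c*(-b - 14) + 56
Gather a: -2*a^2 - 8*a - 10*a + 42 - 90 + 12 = -2*a^2 - 18*a - 36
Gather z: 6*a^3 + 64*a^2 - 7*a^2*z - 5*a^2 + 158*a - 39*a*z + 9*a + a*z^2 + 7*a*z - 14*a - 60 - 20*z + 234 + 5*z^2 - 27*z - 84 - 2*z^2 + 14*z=6*a^3 + 59*a^2 + 153*a + z^2*(a + 3) + z*(-7*a^2 - 32*a - 33) + 90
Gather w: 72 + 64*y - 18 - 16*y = 48*y + 54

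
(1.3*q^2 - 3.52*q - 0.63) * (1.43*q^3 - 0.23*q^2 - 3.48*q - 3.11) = 1.859*q^5 - 5.3326*q^4 - 4.6153*q^3 + 8.3515*q^2 + 13.1396*q + 1.9593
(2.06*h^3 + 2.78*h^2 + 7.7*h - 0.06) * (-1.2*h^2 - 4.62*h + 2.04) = -2.472*h^5 - 12.8532*h^4 - 17.8812*h^3 - 29.8308*h^2 + 15.9852*h - 0.1224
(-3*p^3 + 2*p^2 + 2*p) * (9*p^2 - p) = -27*p^5 + 21*p^4 + 16*p^3 - 2*p^2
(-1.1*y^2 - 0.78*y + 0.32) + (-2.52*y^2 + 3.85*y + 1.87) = -3.62*y^2 + 3.07*y + 2.19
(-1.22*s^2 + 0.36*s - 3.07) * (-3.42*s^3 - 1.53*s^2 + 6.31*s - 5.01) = 4.1724*s^5 + 0.6354*s^4 + 2.2504*s^3 + 13.0809*s^2 - 21.1753*s + 15.3807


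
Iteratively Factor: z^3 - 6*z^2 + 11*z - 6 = (z - 1)*(z^2 - 5*z + 6) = (z - 3)*(z - 1)*(z - 2)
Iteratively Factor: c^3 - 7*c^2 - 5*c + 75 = (c - 5)*(c^2 - 2*c - 15) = (c - 5)*(c + 3)*(c - 5)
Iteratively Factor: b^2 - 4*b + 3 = (b - 3)*(b - 1)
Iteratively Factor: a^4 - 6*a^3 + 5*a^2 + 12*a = (a + 1)*(a^3 - 7*a^2 + 12*a) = a*(a + 1)*(a^2 - 7*a + 12) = a*(a - 3)*(a + 1)*(a - 4)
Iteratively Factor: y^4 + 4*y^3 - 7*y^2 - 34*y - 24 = (y + 2)*(y^3 + 2*y^2 - 11*y - 12) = (y + 1)*(y + 2)*(y^2 + y - 12) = (y - 3)*(y + 1)*(y + 2)*(y + 4)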